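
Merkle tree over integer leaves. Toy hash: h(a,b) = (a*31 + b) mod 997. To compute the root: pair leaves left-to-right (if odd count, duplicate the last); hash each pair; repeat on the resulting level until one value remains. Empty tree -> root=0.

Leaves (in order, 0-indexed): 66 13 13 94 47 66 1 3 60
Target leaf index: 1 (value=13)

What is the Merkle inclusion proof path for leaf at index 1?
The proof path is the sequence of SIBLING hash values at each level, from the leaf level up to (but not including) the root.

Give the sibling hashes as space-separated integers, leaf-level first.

L0 (leaves): [66, 13, 13, 94, 47, 66, 1, 3, 60], target index=1
L1: h(66,13)=(66*31+13)%997=65 [pair 0] h(13,94)=(13*31+94)%997=497 [pair 1] h(47,66)=(47*31+66)%997=526 [pair 2] h(1,3)=(1*31+3)%997=34 [pair 3] h(60,60)=(60*31+60)%997=923 [pair 4] -> [65, 497, 526, 34, 923]
  Sibling for proof at L0: 66
L2: h(65,497)=(65*31+497)%997=518 [pair 0] h(526,34)=(526*31+34)%997=388 [pair 1] h(923,923)=(923*31+923)%997=623 [pair 2] -> [518, 388, 623]
  Sibling for proof at L1: 497
L3: h(518,388)=(518*31+388)%997=494 [pair 0] h(623,623)=(623*31+623)%997=993 [pair 1] -> [494, 993]
  Sibling for proof at L2: 388
L4: h(494,993)=(494*31+993)%997=355 [pair 0] -> [355]
  Sibling for proof at L3: 993
Root: 355
Proof path (sibling hashes from leaf to root): [66, 497, 388, 993]

Answer: 66 497 388 993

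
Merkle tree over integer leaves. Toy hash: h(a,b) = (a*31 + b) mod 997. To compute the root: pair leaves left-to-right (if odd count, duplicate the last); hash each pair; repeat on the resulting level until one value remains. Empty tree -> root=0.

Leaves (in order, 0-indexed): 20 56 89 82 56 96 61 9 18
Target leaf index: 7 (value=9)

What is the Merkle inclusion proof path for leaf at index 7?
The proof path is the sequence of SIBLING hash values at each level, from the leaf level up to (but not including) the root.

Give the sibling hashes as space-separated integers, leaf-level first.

Answer: 61 835 866 597

Derivation:
L0 (leaves): [20, 56, 89, 82, 56, 96, 61, 9, 18], target index=7
L1: h(20,56)=(20*31+56)%997=676 [pair 0] h(89,82)=(89*31+82)%997=847 [pair 1] h(56,96)=(56*31+96)%997=835 [pair 2] h(61,9)=(61*31+9)%997=903 [pair 3] h(18,18)=(18*31+18)%997=576 [pair 4] -> [676, 847, 835, 903, 576]
  Sibling for proof at L0: 61
L2: h(676,847)=(676*31+847)%997=866 [pair 0] h(835,903)=(835*31+903)%997=866 [pair 1] h(576,576)=(576*31+576)%997=486 [pair 2] -> [866, 866, 486]
  Sibling for proof at L1: 835
L3: h(866,866)=(866*31+866)%997=793 [pair 0] h(486,486)=(486*31+486)%997=597 [pair 1] -> [793, 597]
  Sibling for proof at L2: 866
L4: h(793,597)=(793*31+597)%997=255 [pair 0] -> [255]
  Sibling for proof at L3: 597
Root: 255
Proof path (sibling hashes from leaf to root): [61, 835, 866, 597]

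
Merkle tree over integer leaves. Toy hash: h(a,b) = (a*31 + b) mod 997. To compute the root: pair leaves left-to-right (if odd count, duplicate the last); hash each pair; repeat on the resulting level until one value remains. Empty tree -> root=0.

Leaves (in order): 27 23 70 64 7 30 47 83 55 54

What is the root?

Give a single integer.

L0: [27, 23, 70, 64, 7, 30, 47, 83, 55, 54]
L1: h(27,23)=(27*31+23)%997=860 h(70,64)=(70*31+64)%997=240 h(7,30)=(7*31+30)%997=247 h(47,83)=(47*31+83)%997=543 h(55,54)=(55*31+54)%997=762 -> [860, 240, 247, 543, 762]
L2: h(860,240)=(860*31+240)%997=978 h(247,543)=(247*31+543)%997=224 h(762,762)=(762*31+762)%997=456 -> [978, 224, 456]
L3: h(978,224)=(978*31+224)%997=632 h(456,456)=(456*31+456)%997=634 -> [632, 634]
L4: h(632,634)=(632*31+634)%997=286 -> [286]

Answer: 286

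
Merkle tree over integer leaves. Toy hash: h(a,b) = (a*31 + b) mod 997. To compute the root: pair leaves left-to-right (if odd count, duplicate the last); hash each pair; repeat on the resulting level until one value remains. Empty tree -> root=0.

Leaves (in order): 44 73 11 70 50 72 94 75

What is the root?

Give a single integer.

Answer: 322

Derivation:
L0: [44, 73, 11, 70, 50, 72, 94, 75]
L1: h(44,73)=(44*31+73)%997=440 h(11,70)=(11*31+70)%997=411 h(50,72)=(50*31+72)%997=625 h(94,75)=(94*31+75)%997=995 -> [440, 411, 625, 995]
L2: h(440,411)=(440*31+411)%997=93 h(625,995)=(625*31+995)%997=430 -> [93, 430]
L3: h(93,430)=(93*31+430)%997=322 -> [322]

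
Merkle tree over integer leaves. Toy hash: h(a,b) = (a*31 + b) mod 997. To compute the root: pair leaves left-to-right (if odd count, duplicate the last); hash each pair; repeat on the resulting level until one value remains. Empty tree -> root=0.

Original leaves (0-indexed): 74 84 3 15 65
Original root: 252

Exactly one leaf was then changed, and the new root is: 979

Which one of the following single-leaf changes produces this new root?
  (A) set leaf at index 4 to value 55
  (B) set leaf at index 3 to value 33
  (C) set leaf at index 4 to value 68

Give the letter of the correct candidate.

Original leaves: [74, 84, 3, 15, 65]
Target new root: 979
Try each candidate change and compute the resulting root:
Candidate A: set leaf[4] = 55 -> leaves = [74, 84, 3, 15, 55]
  L0: [74, 84, 3, 15, 55]
  L1: h(74,84)=(74*31+84)%997=384 h(3,15)=(3*31+15)%997=108 h(55,55)=(55*31+55)%997=763 -> [384, 108, 763]
  L2: h(384,108)=(384*31+108)%997=48 h(763,763)=(763*31+763)%997=488 -> [48, 488]
  L3: h(48,488)=(48*31+488)%997=979 -> [979]
  root = 979 == target 979  ** MATCH **
Candidate B: set leaf[3] = 33 -> leaves = [74, 84, 3, 33, 65]
  L0: [74, 84, 3, 33, 65]
  L1: h(74,84)=(74*31+84)%997=384 h(3,33)=(3*31+33)%997=126 h(65,65)=(65*31+65)%997=86 -> [384, 126, 86]
  L2: h(384,126)=(384*31+126)%997=66 h(86,86)=(86*31+86)%997=758 -> [66, 758]
  L3: h(66,758)=(66*31+758)%997=810 -> [810]
  root = 810 != target 979
Candidate C: set leaf[4] = 68 -> leaves = [74, 84, 3, 15, 68]
  L0: [74, 84, 3, 15, 68]
  L1: h(74,84)=(74*31+84)%997=384 h(3,15)=(3*31+15)%997=108 h(68,68)=(68*31+68)%997=182 -> [384, 108, 182]
  L2: h(384,108)=(384*31+108)%997=48 h(182,182)=(182*31+182)%997=839 -> [48, 839]
  L3: h(48,839)=(48*31+839)%997=333 -> [333]
  root = 333 != target 979
Candidate A produces the target root.

Answer: A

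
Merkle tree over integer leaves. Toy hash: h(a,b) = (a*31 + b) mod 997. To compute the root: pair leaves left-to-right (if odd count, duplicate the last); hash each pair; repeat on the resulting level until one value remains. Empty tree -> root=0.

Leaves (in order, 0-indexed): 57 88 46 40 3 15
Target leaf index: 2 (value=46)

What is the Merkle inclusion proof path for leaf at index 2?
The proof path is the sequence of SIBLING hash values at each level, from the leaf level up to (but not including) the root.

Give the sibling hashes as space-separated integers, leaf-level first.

Answer: 40 858 465

Derivation:
L0 (leaves): [57, 88, 46, 40, 3, 15], target index=2
L1: h(57,88)=(57*31+88)%997=858 [pair 0] h(46,40)=(46*31+40)%997=469 [pair 1] h(3,15)=(3*31+15)%997=108 [pair 2] -> [858, 469, 108]
  Sibling for proof at L0: 40
L2: h(858,469)=(858*31+469)%997=148 [pair 0] h(108,108)=(108*31+108)%997=465 [pair 1] -> [148, 465]
  Sibling for proof at L1: 858
L3: h(148,465)=(148*31+465)%997=68 [pair 0] -> [68]
  Sibling for proof at L2: 465
Root: 68
Proof path (sibling hashes from leaf to root): [40, 858, 465]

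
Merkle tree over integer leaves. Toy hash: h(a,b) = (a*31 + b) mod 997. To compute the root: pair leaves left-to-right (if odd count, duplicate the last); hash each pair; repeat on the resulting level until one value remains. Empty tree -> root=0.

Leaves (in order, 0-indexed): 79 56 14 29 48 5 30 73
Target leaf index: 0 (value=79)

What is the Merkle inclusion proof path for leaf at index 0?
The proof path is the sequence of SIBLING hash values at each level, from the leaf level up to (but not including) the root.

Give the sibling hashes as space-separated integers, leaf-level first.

L0 (leaves): [79, 56, 14, 29, 48, 5, 30, 73], target index=0
L1: h(79,56)=(79*31+56)%997=511 [pair 0] h(14,29)=(14*31+29)%997=463 [pair 1] h(48,5)=(48*31+5)%997=496 [pair 2] h(30,73)=(30*31+73)%997=6 [pair 3] -> [511, 463, 496, 6]
  Sibling for proof at L0: 56
L2: h(511,463)=(511*31+463)%997=352 [pair 0] h(496,6)=(496*31+6)%997=427 [pair 1] -> [352, 427]
  Sibling for proof at L1: 463
L3: h(352,427)=(352*31+427)%997=372 [pair 0] -> [372]
  Sibling for proof at L2: 427
Root: 372
Proof path (sibling hashes from leaf to root): [56, 463, 427]

Answer: 56 463 427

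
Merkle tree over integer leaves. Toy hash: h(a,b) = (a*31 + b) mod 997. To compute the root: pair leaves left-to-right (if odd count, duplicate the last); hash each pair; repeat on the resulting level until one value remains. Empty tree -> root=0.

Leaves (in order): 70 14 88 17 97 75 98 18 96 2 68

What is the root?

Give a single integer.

L0: [70, 14, 88, 17, 97, 75, 98, 18, 96, 2, 68]
L1: h(70,14)=(70*31+14)%997=190 h(88,17)=(88*31+17)%997=751 h(97,75)=(97*31+75)%997=91 h(98,18)=(98*31+18)%997=65 h(96,2)=(96*31+2)%997=984 h(68,68)=(68*31+68)%997=182 -> [190, 751, 91, 65, 984, 182]
L2: h(190,751)=(190*31+751)%997=659 h(91,65)=(91*31+65)%997=892 h(984,182)=(984*31+182)%997=776 -> [659, 892, 776]
L3: h(659,892)=(659*31+892)%997=384 h(776,776)=(776*31+776)%997=904 -> [384, 904]
L4: h(384,904)=(384*31+904)%997=844 -> [844]

Answer: 844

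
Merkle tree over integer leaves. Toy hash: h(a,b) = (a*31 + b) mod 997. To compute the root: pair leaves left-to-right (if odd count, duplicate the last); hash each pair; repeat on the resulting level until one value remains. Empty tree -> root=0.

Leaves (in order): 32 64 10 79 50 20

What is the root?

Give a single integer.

L0: [32, 64, 10, 79, 50, 20]
L1: h(32,64)=(32*31+64)%997=59 h(10,79)=(10*31+79)%997=389 h(50,20)=(50*31+20)%997=573 -> [59, 389, 573]
L2: h(59,389)=(59*31+389)%997=224 h(573,573)=(573*31+573)%997=390 -> [224, 390]
L3: h(224,390)=(224*31+390)%997=355 -> [355]

Answer: 355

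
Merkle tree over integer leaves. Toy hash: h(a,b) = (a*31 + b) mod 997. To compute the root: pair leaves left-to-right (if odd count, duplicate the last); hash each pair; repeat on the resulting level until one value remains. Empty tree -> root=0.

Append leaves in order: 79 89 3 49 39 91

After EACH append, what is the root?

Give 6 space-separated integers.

After append 79 (leaves=[79]):
  L0: [79]
  root=79
After append 89 (leaves=[79, 89]):
  L0: [79, 89]
  L1: h(79,89)=(79*31+89)%997=544 -> [544]
  root=544
After append 3 (leaves=[79, 89, 3]):
  L0: [79, 89, 3]
  L1: h(79,89)=(79*31+89)%997=544 h(3,3)=(3*31+3)%997=96 -> [544, 96]
  L2: h(544,96)=(544*31+96)%997=11 -> [11]
  root=11
After append 49 (leaves=[79, 89, 3, 49]):
  L0: [79, 89, 3, 49]
  L1: h(79,89)=(79*31+89)%997=544 h(3,49)=(3*31+49)%997=142 -> [544, 142]
  L2: h(544,142)=(544*31+142)%997=57 -> [57]
  root=57
After append 39 (leaves=[79, 89, 3, 49, 39]):
  L0: [79, 89, 3, 49, 39]
  L1: h(79,89)=(79*31+89)%997=544 h(3,49)=(3*31+49)%997=142 h(39,39)=(39*31+39)%997=251 -> [544, 142, 251]
  L2: h(544,142)=(544*31+142)%997=57 h(251,251)=(251*31+251)%997=56 -> [57, 56]
  L3: h(57,56)=(57*31+56)%997=826 -> [826]
  root=826
After append 91 (leaves=[79, 89, 3, 49, 39, 91]):
  L0: [79, 89, 3, 49, 39, 91]
  L1: h(79,89)=(79*31+89)%997=544 h(3,49)=(3*31+49)%997=142 h(39,91)=(39*31+91)%997=303 -> [544, 142, 303]
  L2: h(544,142)=(544*31+142)%997=57 h(303,303)=(303*31+303)%997=723 -> [57, 723]
  L3: h(57,723)=(57*31+723)%997=496 -> [496]
  root=496

Answer: 79 544 11 57 826 496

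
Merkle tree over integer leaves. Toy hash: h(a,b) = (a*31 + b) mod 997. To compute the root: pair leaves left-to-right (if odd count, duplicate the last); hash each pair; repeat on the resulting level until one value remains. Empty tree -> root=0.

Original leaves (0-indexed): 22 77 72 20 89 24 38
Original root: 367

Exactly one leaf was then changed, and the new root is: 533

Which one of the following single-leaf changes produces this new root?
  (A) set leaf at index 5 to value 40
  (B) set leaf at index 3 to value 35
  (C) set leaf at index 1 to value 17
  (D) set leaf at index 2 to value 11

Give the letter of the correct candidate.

Original leaves: [22, 77, 72, 20, 89, 24, 38]
Target new root: 533
Try each candidate change and compute the resulting root:
Candidate A: set leaf[5] = 40 -> leaves = [22, 77, 72, 20, 89, 40, 38]
  L0: [22, 77, 72, 20, 89, 40, 38]
  L1: h(22,77)=(22*31+77)%997=759 h(72,20)=(72*31+20)%997=258 h(89,40)=(89*31+40)%997=805 h(38,38)=(38*31+38)%997=219 -> [759, 258, 805, 219]
  L2: h(759,258)=(759*31+258)%997=856 h(805,219)=(805*31+219)%997=249 -> [856, 249]
  L3: h(856,249)=(856*31+249)%997=863 -> [863]
  root = 863 != target 533
Candidate B: set leaf[3] = 35 -> leaves = [22, 77, 72, 35, 89, 24, 38]
  L0: [22, 77, 72, 35, 89, 24, 38]
  L1: h(22,77)=(22*31+77)%997=759 h(72,35)=(72*31+35)%997=273 h(89,24)=(89*31+24)%997=789 h(38,38)=(38*31+38)%997=219 -> [759, 273, 789, 219]
  L2: h(759,273)=(759*31+273)%997=871 h(789,219)=(789*31+219)%997=750 -> [871, 750]
  L3: h(871,750)=(871*31+750)%997=832 -> [832]
  root = 832 != target 533
Candidate C: set leaf[1] = 17 -> leaves = [22, 17, 72, 20, 89, 24, 38]
  L0: [22, 17, 72, 20, 89, 24, 38]
  L1: h(22,17)=(22*31+17)%997=699 h(72,20)=(72*31+20)%997=258 h(89,24)=(89*31+24)%997=789 h(38,38)=(38*31+38)%997=219 -> [699, 258, 789, 219]
  L2: h(699,258)=(699*31+258)%997=990 h(789,219)=(789*31+219)%997=750 -> [990, 750]
  L3: h(990,750)=(990*31+750)%997=533 -> [533]
  root = 533 == target 533  ** MATCH **
Candidate D: set leaf[2] = 11 -> leaves = [22, 77, 11, 20, 89, 24, 38]
  L0: [22, 77, 11, 20, 89, 24, 38]
  L1: h(22,77)=(22*31+77)%997=759 h(11,20)=(11*31+20)%997=361 h(89,24)=(89*31+24)%997=789 h(38,38)=(38*31+38)%997=219 -> [759, 361, 789, 219]
  L2: h(759,361)=(759*31+361)%997=959 h(789,219)=(789*31+219)%997=750 -> [959, 750]
  L3: h(959,750)=(959*31+750)%997=569 -> [569]
  root = 569 != target 533
Candidate C produces the target root.

Answer: C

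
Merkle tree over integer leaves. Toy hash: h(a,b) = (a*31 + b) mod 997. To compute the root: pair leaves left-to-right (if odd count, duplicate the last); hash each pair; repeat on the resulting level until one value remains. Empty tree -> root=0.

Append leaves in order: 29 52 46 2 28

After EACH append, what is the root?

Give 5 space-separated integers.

After append 29 (leaves=[29]):
  L0: [29]
  root=29
After append 52 (leaves=[29, 52]):
  L0: [29, 52]
  L1: h(29,52)=(29*31+52)%997=951 -> [951]
  root=951
After append 46 (leaves=[29, 52, 46]):
  L0: [29, 52, 46]
  L1: h(29,52)=(29*31+52)%997=951 h(46,46)=(46*31+46)%997=475 -> [951, 475]
  L2: h(951,475)=(951*31+475)%997=46 -> [46]
  root=46
After append 2 (leaves=[29, 52, 46, 2]):
  L0: [29, 52, 46, 2]
  L1: h(29,52)=(29*31+52)%997=951 h(46,2)=(46*31+2)%997=431 -> [951, 431]
  L2: h(951,431)=(951*31+431)%997=2 -> [2]
  root=2
After append 28 (leaves=[29, 52, 46, 2, 28]):
  L0: [29, 52, 46, 2, 28]
  L1: h(29,52)=(29*31+52)%997=951 h(46,2)=(46*31+2)%997=431 h(28,28)=(28*31+28)%997=896 -> [951, 431, 896]
  L2: h(951,431)=(951*31+431)%997=2 h(896,896)=(896*31+896)%997=756 -> [2, 756]
  L3: h(2,756)=(2*31+756)%997=818 -> [818]
  root=818

Answer: 29 951 46 2 818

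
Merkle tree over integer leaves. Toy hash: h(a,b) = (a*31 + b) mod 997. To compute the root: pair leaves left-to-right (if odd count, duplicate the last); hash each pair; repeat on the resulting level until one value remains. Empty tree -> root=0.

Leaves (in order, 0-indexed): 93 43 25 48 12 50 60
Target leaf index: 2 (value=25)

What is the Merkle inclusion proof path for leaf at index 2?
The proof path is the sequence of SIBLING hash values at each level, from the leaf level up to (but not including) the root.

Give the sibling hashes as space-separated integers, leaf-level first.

Answer: 48 932 47

Derivation:
L0 (leaves): [93, 43, 25, 48, 12, 50, 60], target index=2
L1: h(93,43)=(93*31+43)%997=932 [pair 0] h(25,48)=(25*31+48)%997=823 [pair 1] h(12,50)=(12*31+50)%997=422 [pair 2] h(60,60)=(60*31+60)%997=923 [pair 3] -> [932, 823, 422, 923]
  Sibling for proof at L0: 48
L2: h(932,823)=(932*31+823)%997=802 [pair 0] h(422,923)=(422*31+923)%997=47 [pair 1] -> [802, 47]
  Sibling for proof at L1: 932
L3: h(802,47)=(802*31+47)%997=981 [pair 0] -> [981]
  Sibling for proof at L2: 47
Root: 981
Proof path (sibling hashes from leaf to root): [48, 932, 47]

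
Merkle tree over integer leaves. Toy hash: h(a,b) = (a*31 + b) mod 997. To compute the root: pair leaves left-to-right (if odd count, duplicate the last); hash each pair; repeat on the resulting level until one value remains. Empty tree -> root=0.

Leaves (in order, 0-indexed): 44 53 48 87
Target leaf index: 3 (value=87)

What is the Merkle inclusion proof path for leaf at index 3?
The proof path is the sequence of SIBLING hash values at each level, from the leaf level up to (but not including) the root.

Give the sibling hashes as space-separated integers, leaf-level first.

L0 (leaves): [44, 53, 48, 87], target index=3
L1: h(44,53)=(44*31+53)%997=420 [pair 0] h(48,87)=(48*31+87)%997=578 [pair 1] -> [420, 578]
  Sibling for proof at L0: 48
L2: h(420,578)=(420*31+578)%997=637 [pair 0] -> [637]
  Sibling for proof at L1: 420
Root: 637
Proof path (sibling hashes from leaf to root): [48, 420]

Answer: 48 420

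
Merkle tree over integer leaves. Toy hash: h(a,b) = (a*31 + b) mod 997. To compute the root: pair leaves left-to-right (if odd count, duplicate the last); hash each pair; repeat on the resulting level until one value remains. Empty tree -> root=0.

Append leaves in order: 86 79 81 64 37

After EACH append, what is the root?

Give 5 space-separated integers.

Answer: 86 751 948 931 947

Derivation:
After append 86 (leaves=[86]):
  L0: [86]
  root=86
After append 79 (leaves=[86, 79]):
  L0: [86, 79]
  L1: h(86,79)=(86*31+79)%997=751 -> [751]
  root=751
After append 81 (leaves=[86, 79, 81]):
  L0: [86, 79, 81]
  L1: h(86,79)=(86*31+79)%997=751 h(81,81)=(81*31+81)%997=598 -> [751, 598]
  L2: h(751,598)=(751*31+598)%997=948 -> [948]
  root=948
After append 64 (leaves=[86, 79, 81, 64]):
  L0: [86, 79, 81, 64]
  L1: h(86,79)=(86*31+79)%997=751 h(81,64)=(81*31+64)%997=581 -> [751, 581]
  L2: h(751,581)=(751*31+581)%997=931 -> [931]
  root=931
After append 37 (leaves=[86, 79, 81, 64, 37]):
  L0: [86, 79, 81, 64, 37]
  L1: h(86,79)=(86*31+79)%997=751 h(81,64)=(81*31+64)%997=581 h(37,37)=(37*31+37)%997=187 -> [751, 581, 187]
  L2: h(751,581)=(751*31+581)%997=931 h(187,187)=(187*31+187)%997=2 -> [931, 2]
  L3: h(931,2)=(931*31+2)%997=947 -> [947]
  root=947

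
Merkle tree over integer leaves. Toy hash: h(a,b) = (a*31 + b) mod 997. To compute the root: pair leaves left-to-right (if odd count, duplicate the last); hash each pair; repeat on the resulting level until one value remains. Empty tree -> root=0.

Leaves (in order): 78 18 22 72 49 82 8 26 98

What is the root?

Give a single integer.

Answer: 653

Derivation:
L0: [78, 18, 22, 72, 49, 82, 8, 26, 98]
L1: h(78,18)=(78*31+18)%997=442 h(22,72)=(22*31+72)%997=754 h(49,82)=(49*31+82)%997=604 h(8,26)=(8*31+26)%997=274 h(98,98)=(98*31+98)%997=145 -> [442, 754, 604, 274, 145]
L2: h(442,754)=(442*31+754)%997=498 h(604,274)=(604*31+274)%997=55 h(145,145)=(145*31+145)%997=652 -> [498, 55, 652]
L3: h(498,55)=(498*31+55)%997=538 h(652,652)=(652*31+652)%997=924 -> [538, 924]
L4: h(538,924)=(538*31+924)%997=653 -> [653]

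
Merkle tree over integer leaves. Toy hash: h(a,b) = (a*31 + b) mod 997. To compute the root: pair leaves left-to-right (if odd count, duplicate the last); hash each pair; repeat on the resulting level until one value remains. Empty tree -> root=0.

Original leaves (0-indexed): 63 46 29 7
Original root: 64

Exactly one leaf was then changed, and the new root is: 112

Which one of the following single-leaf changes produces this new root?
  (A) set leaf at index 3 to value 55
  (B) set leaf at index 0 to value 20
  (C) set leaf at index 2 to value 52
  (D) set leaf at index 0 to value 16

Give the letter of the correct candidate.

Original leaves: [63, 46, 29, 7]
Target new root: 112
Try each candidate change and compute the resulting root:
Candidate A: set leaf[3] = 55 -> leaves = [63, 46, 29, 55]
  L0: [63, 46, 29, 55]
  L1: h(63,46)=(63*31+46)%997=5 h(29,55)=(29*31+55)%997=954 -> [5, 954]
  L2: h(5,954)=(5*31+954)%997=112 -> [112]
  root = 112 == target 112  ** MATCH **
Candidate B: set leaf[0] = 20 -> leaves = [20, 46, 29, 7]
  L0: [20, 46, 29, 7]
  L1: h(20,46)=(20*31+46)%997=666 h(29,7)=(29*31+7)%997=906 -> [666, 906]
  L2: h(666,906)=(666*31+906)%997=615 -> [615]
  root = 615 != target 112
Candidate C: set leaf[2] = 52 -> leaves = [63, 46, 52, 7]
  L0: [63, 46, 52, 7]
  L1: h(63,46)=(63*31+46)%997=5 h(52,7)=(52*31+7)%997=622 -> [5, 622]
  L2: h(5,622)=(5*31+622)%997=777 -> [777]
  root = 777 != target 112
Candidate D: set leaf[0] = 16 -> leaves = [16, 46, 29, 7]
  L0: [16, 46, 29, 7]
  L1: h(16,46)=(16*31+46)%997=542 h(29,7)=(29*31+7)%997=906 -> [542, 906]
  L2: h(542,906)=(542*31+906)%997=759 -> [759]
  root = 759 != target 112
Candidate A produces the target root.

Answer: A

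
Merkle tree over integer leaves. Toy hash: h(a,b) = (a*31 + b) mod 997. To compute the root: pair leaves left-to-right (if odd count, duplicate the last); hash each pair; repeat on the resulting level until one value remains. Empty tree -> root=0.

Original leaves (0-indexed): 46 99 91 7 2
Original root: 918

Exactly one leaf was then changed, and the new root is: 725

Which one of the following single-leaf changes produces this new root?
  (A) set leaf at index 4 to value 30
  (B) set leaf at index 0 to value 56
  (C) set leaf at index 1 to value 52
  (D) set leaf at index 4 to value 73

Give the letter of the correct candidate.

Answer: B

Derivation:
Original leaves: [46, 99, 91, 7, 2]
Target new root: 725
Try each candidate change and compute the resulting root:
Candidate A: set leaf[4] = 30 -> leaves = [46, 99, 91, 7, 30]
  L0: [46, 99, 91, 7, 30]
  L1: h(46,99)=(46*31+99)%997=528 h(91,7)=(91*31+7)%997=834 h(30,30)=(30*31+30)%997=960 -> [528, 834, 960]
  L2: h(528,834)=(528*31+834)%997=253 h(960,960)=(960*31+960)%997=810 -> [253, 810]
  L3: h(253,810)=(253*31+810)%997=677 -> [677]
  root = 677 != target 725
Candidate B: set leaf[0] = 56 -> leaves = [56, 99, 91, 7, 2]
  L0: [56, 99, 91, 7, 2]
  L1: h(56,99)=(56*31+99)%997=838 h(91,7)=(91*31+7)%997=834 h(2,2)=(2*31+2)%997=64 -> [838, 834, 64]
  L2: h(838,834)=(838*31+834)%997=890 h(64,64)=(64*31+64)%997=54 -> [890, 54]
  L3: h(890,54)=(890*31+54)%997=725 -> [725]
  root = 725 == target 725  ** MATCH **
Candidate C: set leaf[1] = 52 -> leaves = [46, 52, 91, 7, 2]
  L0: [46, 52, 91, 7, 2]
  L1: h(46,52)=(46*31+52)%997=481 h(91,7)=(91*31+7)%997=834 h(2,2)=(2*31+2)%997=64 -> [481, 834, 64]
  L2: h(481,834)=(481*31+834)%997=790 h(64,64)=(64*31+64)%997=54 -> [790, 54]
  L3: h(790,54)=(790*31+54)%997=616 -> [616]
  root = 616 != target 725
Candidate D: set leaf[4] = 73 -> leaves = [46, 99, 91, 7, 73]
  L0: [46, 99, 91, 7, 73]
  L1: h(46,99)=(46*31+99)%997=528 h(91,7)=(91*31+7)%997=834 h(73,73)=(73*31+73)%997=342 -> [528, 834, 342]
  L2: h(528,834)=(528*31+834)%997=253 h(342,342)=(342*31+342)%997=974 -> [253, 974]
  L3: h(253,974)=(253*31+974)%997=841 -> [841]
  root = 841 != target 725
Candidate B produces the target root.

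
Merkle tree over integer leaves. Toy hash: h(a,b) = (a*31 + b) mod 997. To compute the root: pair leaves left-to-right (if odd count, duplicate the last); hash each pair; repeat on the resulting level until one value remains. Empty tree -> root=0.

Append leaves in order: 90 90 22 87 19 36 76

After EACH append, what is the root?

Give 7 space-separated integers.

After append 90 (leaves=[90]):
  L0: [90]
  root=90
After append 90 (leaves=[90, 90]):
  L0: [90, 90]
  L1: h(90,90)=(90*31+90)%997=886 -> [886]
  root=886
After append 22 (leaves=[90, 90, 22]):
  L0: [90, 90, 22]
  L1: h(90,90)=(90*31+90)%997=886 h(22,22)=(22*31+22)%997=704 -> [886, 704]
  L2: h(886,704)=(886*31+704)%997=254 -> [254]
  root=254
After append 87 (leaves=[90, 90, 22, 87]):
  L0: [90, 90, 22, 87]
  L1: h(90,90)=(90*31+90)%997=886 h(22,87)=(22*31+87)%997=769 -> [886, 769]
  L2: h(886,769)=(886*31+769)%997=319 -> [319]
  root=319
After append 19 (leaves=[90, 90, 22, 87, 19]):
  L0: [90, 90, 22, 87, 19]
  L1: h(90,90)=(90*31+90)%997=886 h(22,87)=(22*31+87)%997=769 h(19,19)=(19*31+19)%997=608 -> [886, 769, 608]
  L2: h(886,769)=(886*31+769)%997=319 h(608,608)=(608*31+608)%997=513 -> [319, 513]
  L3: h(319,513)=(319*31+513)%997=432 -> [432]
  root=432
After append 36 (leaves=[90, 90, 22, 87, 19, 36]):
  L0: [90, 90, 22, 87, 19, 36]
  L1: h(90,90)=(90*31+90)%997=886 h(22,87)=(22*31+87)%997=769 h(19,36)=(19*31+36)%997=625 -> [886, 769, 625]
  L2: h(886,769)=(886*31+769)%997=319 h(625,625)=(625*31+625)%997=60 -> [319, 60]
  L3: h(319,60)=(319*31+60)%997=976 -> [976]
  root=976
After append 76 (leaves=[90, 90, 22, 87, 19, 36, 76]):
  L0: [90, 90, 22, 87, 19, 36, 76]
  L1: h(90,90)=(90*31+90)%997=886 h(22,87)=(22*31+87)%997=769 h(19,36)=(19*31+36)%997=625 h(76,76)=(76*31+76)%997=438 -> [886, 769, 625, 438]
  L2: h(886,769)=(886*31+769)%997=319 h(625,438)=(625*31+438)%997=870 -> [319, 870]
  L3: h(319,870)=(319*31+870)%997=789 -> [789]
  root=789

Answer: 90 886 254 319 432 976 789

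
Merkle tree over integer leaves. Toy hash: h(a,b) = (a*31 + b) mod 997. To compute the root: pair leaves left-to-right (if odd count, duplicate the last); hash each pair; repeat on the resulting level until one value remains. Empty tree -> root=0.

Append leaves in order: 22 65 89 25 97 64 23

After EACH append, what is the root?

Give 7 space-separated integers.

Answer: 22 747 83 19 217 158 814

Derivation:
After append 22 (leaves=[22]):
  L0: [22]
  root=22
After append 65 (leaves=[22, 65]):
  L0: [22, 65]
  L1: h(22,65)=(22*31+65)%997=747 -> [747]
  root=747
After append 89 (leaves=[22, 65, 89]):
  L0: [22, 65, 89]
  L1: h(22,65)=(22*31+65)%997=747 h(89,89)=(89*31+89)%997=854 -> [747, 854]
  L2: h(747,854)=(747*31+854)%997=83 -> [83]
  root=83
After append 25 (leaves=[22, 65, 89, 25]):
  L0: [22, 65, 89, 25]
  L1: h(22,65)=(22*31+65)%997=747 h(89,25)=(89*31+25)%997=790 -> [747, 790]
  L2: h(747,790)=(747*31+790)%997=19 -> [19]
  root=19
After append 97 (leaves=[22, 65, 89, 25, 97]):
  L0: [22, 65, 89, 25, 97]
  L1: h(22,65)=(22*31+65)%997=747 h(89,25)=(89*31+25)%997=790 h(97,97)=(97*31+97)%997=113 -> [747, 790, 113]
  L2: h(747,790)=(747*31+790)%997=19 h(113,113)=(113*31+113)%997=625 -> [19, 625]
  L3: h(19,625)=(19*31+625)%997=217 -> [217]
  root=217
After append 64 (leaves=[22, 65, 89, 25, 97, 64]):
  L0: [22, 65, 89, 25, 97, 64]
  L1: h(22,65)=(22*31+65)%997=747 h(89,25)=(89*31+25)%997=790 h(97,64)=(97*31+64)%997=80 -> [747, 790, 80]
  L2: h(747,790)=(747*31+790)%997=19 h(80,80)=(80*31+80)%997=566 -> [19, 566]
  L3: h(19,566)=(19*31+566)%997=158 -> [158]
  root=158
After append 23 (leaves=[22, 65, 89, 25, 97, 64, 23]):
  L0: [22, 65, 89, 25, 97, 64, 23]
  L1: h(22,65)=(22*31+65)%997=747 h(89,25)=(89*31+25)%997=790 h(97,64)=(97*31+64)%997=80 h(23,23)=(23*31+23)%997=736 -> [747, 790, 80, 736]
  L2: h(747,790)=(747*31+790)%997=19 h(80,736)=(80*31+736)%997=225 -> [19, 225]
  L3: h(19,225)=(19*31+225)%997=814 -> [814]
  root=814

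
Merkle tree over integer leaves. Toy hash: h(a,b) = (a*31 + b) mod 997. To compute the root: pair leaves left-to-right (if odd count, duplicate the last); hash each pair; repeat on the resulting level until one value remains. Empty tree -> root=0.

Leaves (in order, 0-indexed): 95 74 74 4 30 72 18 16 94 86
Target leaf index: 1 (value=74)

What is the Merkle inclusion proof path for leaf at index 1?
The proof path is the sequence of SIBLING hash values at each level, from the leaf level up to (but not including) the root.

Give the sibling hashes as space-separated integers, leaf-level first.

Answer: 95 304 729 243

Derivation:
L0 (leaves): [95, 74, 74, 4, 30, 72, 18, 16, 94, 86], target index=1
L1: h(95,74)=(95*31+74)%997=28 [pair 0] h(74,4)=(74*31+4)%997=304 [pair 1] h(30,72)=(30*31+72)%997=5 [pair 2] h(18,16)=(18*31+16)%997=574 [pair 3] h(94,86)=(94*31+86)%997=9 [pair 4] -> [28, 304, 5, 574, 9]
  Sibling for proof at L0: 95
L2: h(28,304)=(28*31+304)%997=175 [pair 0] h(5,574)=(5*31+574)%997=729 [pair 1] h(9,9)=(9*31+9)%997=288 [pair 2] -> [175, 729, 288]
  Sibling for proof at L1: 304
L3: h(175,729)=(175*31+729)%997=172 [pair 0] h(288,288)=(288*31+288)%997=243 [pair 1] -> [172, 243]
  Sibling for proof at L2: 729
L4: h(172,243)=(172*31+243)%997=590 [pair 0] -> [590]
  Sibling for proof at L3: 243
Root: 590
Proof path (sibling hashes from leaf to root): [95, 304, 729, 243]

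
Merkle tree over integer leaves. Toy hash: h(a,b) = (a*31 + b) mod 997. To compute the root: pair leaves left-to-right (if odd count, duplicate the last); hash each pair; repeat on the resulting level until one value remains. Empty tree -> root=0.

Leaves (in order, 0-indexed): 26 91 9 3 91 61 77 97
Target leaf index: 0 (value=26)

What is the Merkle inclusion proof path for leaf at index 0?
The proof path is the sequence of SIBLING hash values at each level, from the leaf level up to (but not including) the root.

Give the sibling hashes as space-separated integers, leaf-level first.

L0 (leaves): [26, 91, 9, 3, 91, 61, 77, 97], target index=0
L1: h(26,91)=(26*31+91)%997=897 [pair 0] h(9,3)=(9*31+3)%997=282 [pair 1] h(91,61)=(91*31+61)%997=888 [pair 2] h(77,97)=(77*31+97)%997=490 [pair 3] -> [897, 282, 888, 490]
  Sibling for proof at L0: 91
L2: h(897,282)=(897*31+282)%997=173 [pair 0] h(888,490)=(888*31+490)%997=102 [pair 1] -> [173, 102]
  Sibling for proof at L1: 282
L3: h(173,102)=(173*31+102)%997=480 [pair 0] -> [480]
  Sibling for proof at L2: 102
Root: 480
Proof path (sibling hashes from leaf to root): [91, 282, 102]

Answer: 91 282 102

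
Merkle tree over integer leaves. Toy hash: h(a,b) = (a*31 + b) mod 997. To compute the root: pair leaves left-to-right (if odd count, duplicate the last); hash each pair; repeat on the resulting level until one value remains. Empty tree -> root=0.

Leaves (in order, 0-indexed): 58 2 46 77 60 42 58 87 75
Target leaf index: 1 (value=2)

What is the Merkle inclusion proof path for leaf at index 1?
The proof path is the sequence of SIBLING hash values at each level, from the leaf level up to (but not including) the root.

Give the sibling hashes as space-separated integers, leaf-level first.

Answer: 58 506 30 992

Derivation:
L0 (leaves): [58, 2, 46, 77, 60, 42, 58, 87, 75], target index=1
L1: h(58,2)=(58*31+2)%997=803 [pair 0] h(46,77)=(46*31+77)%997=506 [pair 1] h(60,42)=(60*31+42)%997=905 [pair 2] h(58,87)=(58*31+87)%997=888 [pair 3] h(75,75)=(75*31+75)%997=406 [pair 4] -> [803, 506, 905, 888, 406]
  Sibling for proof at L0: 58
L2: h(803,506)=(803*31+506)%997=474 [pair 0] h(905,888)=(905*31+888)%997=30 [pair 1] h(406,406)=(406*31+406)%997=31 [pair 2] -> [474, 30, 31]
  Sibling for proof at L1: 506
L3: h(474,30)=(474*31+30)%997=766 [pair 0] h(31,31)=(31*31+31)%997=992 [pair 1] -> [766, 992]
  Sibling for proof at L2: 30
L4: h(766,992)=(766*31+992)%997=810 [pair 0] -> [810]
  Sibling for proof at L3: 992
Root: 810
Proof path (sibling hashes from leaf to root): [58, 506, 30, 992]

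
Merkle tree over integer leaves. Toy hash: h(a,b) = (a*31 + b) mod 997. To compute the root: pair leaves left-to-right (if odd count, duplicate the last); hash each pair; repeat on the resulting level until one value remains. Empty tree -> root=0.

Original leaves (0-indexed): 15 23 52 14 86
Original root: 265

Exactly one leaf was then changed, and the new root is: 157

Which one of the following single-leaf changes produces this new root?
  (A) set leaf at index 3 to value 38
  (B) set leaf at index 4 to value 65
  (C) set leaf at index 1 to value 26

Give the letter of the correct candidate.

Original leaves: [15, 23, 52, 14, 86]
Target new root: 157
Try each candidate change and compute the resulting root:
Candidate A: set leaf[3] = 38 -> leaves = [15, 23, 52, 38, 86]
  L0: [15, 23, 52, 38, 86]
  L1: h(15,23)=(15*31+23)%997=488 h(52,38)=(52*31+38)%997=653 h(86,86)=(86*31+86)%997=758 -> [488, 653, 758]
  L2: h(488,653)=(488*31+653)%997=826 h(758,758)=(758*31+758)%997=328 -> [826, 328]
  L3: h(826,328)=(826*31+328)%997=12 -> [12]
  root = 12 != target 157
Candidate B: set leaf[4] = 65 -> leaves = [15, 23, 52, 14, 65]
  L0: [15, 23, 52, 14, 65]
  L1: h(15,23)=(15*31+23)%997=488 h(52,14)=(52*31+14)%997=629 h(65,65)=(65*31+65)%997=86 -> [488, 629, 86]
  L2: h(488,629)=(488*31+629)%997=802 h(86,86)=(86*31+86)%997=758 -> [802, 758]
  L3: h(802,758)=(802*31+758)%997=695 -> [695]
  root = 695 != target 157
Candidate C: set leaf[1] = 26 -> leaves = [15, 26, 52, 14, 86]
  L0: [15, 26, 52, 14, 86]
  L1: h(15,26)=(15*31+26)%997=491 h(52,14)=(52*31+14)%997=629 h(86,86)=(86*31+86)%997=758 -> [491, 629, 758]
  L2: h(491,629)=(491*31+629)%997=895 h(758,758)=(758*31+758)%997=328 -> [895, 328]
  L3: h(895,328)=(895*31+328)%997=157 -> [157]
  root = 157 == target 157  ** MATCH **
Candidate C produces the target root.

Answer: C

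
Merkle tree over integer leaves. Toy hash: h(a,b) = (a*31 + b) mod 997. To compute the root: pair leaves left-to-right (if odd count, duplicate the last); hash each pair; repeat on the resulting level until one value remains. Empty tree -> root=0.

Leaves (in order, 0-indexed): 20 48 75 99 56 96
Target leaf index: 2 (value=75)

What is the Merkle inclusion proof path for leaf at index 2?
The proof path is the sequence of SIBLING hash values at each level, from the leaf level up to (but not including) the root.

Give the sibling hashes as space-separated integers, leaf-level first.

L0 (leaves): [20, 48, 75, 99, 56, 96], target index=2
L1: h(20,48)=(20*31+48)%997=668 [pair 0] h(75,99)=(75*31+99)%997=430 [pair 1] h(56,96)=(56*31+96)%997=835 [pair 2] -> [668, 430, 835]
  Sibling for proof at L0: 99
L2: h(668,430)=(668*31+430)%997=201 [pair 0] h(835,835)=(835*31+835)%997=798 [pair 1] -> [201, 798]
  Sibling for proof at L1: 668
L3: h(201,798)=(201*31+798)%997=50 [pair 0] -> [50]
  Sibling for proof at L2: 798
Root: 50
Proof path (sibling hashes from leaf to root): [99, 668, 798]

Answer: 99 668 798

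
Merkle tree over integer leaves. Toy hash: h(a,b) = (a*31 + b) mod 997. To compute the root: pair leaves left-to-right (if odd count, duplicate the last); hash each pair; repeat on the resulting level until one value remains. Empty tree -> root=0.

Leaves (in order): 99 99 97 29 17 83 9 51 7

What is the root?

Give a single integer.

L0: [99, 99, 97, 29, 17, 83, 9, 51, 7]
L1: h(99,99)=(99*31+99)%997=177 h(97,29)=(97*31+29)%997=45 h(17,83)=(17*31+83)%997=610 h(9,51)=(9*31+51)%997=330 h(7,7)=(7*31+7)%997=224 -> [177, 45, 610, 330, 224]
L2: h(177,45)=(177*31+45)%997=547 h(610,330)=(610*31+330)%997=297 h(224,224)=(224*31+224)%997=189 -> [547, 297, 189]
L3: h(547,297)=(547*31+297)%997=305 h(189,189)=(189*31+189)%997=66 -> [305, 66]
L4: h(305,66)=(305*31+66)%997=548 -> [548]

Answer: 548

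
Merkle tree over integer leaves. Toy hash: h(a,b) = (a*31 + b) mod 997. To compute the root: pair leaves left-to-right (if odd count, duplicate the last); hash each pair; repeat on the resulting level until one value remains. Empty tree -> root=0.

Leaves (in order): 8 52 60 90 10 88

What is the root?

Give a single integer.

Answer: 572

Derivation:
L0: [8, 52, 60, 90, 10, 88]
L1: h(8,52)=(8*31+52)%997=300 h(60,90)=(60*31+90)%997=953 h(10,88)=(10*31+88)%997=398 -> [300, 953, 398]
L2: h(300,953)=(300*31+953)%997=283 h(398,398)=(398*31+398)%997=772 -> [283, 772]
L3: h(283,772)=(283*31+772)%997=572 -> [572]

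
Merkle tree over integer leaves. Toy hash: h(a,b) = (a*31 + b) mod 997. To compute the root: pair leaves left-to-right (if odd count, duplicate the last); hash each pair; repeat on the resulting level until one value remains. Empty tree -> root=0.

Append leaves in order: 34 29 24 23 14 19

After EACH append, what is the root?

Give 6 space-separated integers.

Answer: 34 86 443 442 122 282

Derivation:
After append 34 (leaves=[34]):
  L0: [34]
  root=34
After append 29 (leaves=[34, 29]):
  L0: [34, 29]
  L1: h(34,29)=(34*31+29)%997=86 -> [86]
  root=86
After append 24 (leaves=[34, 29, 24]):
  L0: [34, 29, 24]
  L1: h(34,29)=(34*31+29)%997=86 h(24,24)=(24*31+24)%997=768 -> [86, 768]
  L2: h(86,768)=(86*31+768)%997=443 -> [443]
  root=443
After append 23 (leaves=[34, 29, 24, 23]):
  L0: [34, 29, 24, 23]
  L1: h(34,29)=(34*31+29)%997=86 h(24,23)=(24*31+23)%997=767 -> [86, 767]
  L2: h(86,767)=(86*31+767)%997=442 -> [442]
  root=442
After append 14 (leaves=[34, 29, 24, 23, 14]):
  L0: [34, 29, 24, 23, 14]
  L1: h(34,29)=(34*31+29)%997=86 h(24,23)=(24*31+23)%997=767 h(14,14)=(14*31+14)%997=448 -> [86, 767, 448]
  L2: h(86,767)=(86*31+767)%997=442 h(448,448)=(448*31+448)%997=378 -> [442, 378]
  L3: h(442,378)=(442*31+378)%997=122 -> [122]
  root=122
After append 19 (leaves=[34, 29, 24, 23, 14, 19]):
  L0: [34, 29, 24, 23, 14, 19]
  L1: h(34,29)=(34*31+29)%997=86 h(24,23)=(24*31+23)%997=767 h(14,19)=(14*31+19)%997=453 -> [86, 767, 453]
  L2: h(86,767)=(86*31+767)%997=442 h(453,453)=(453*31+453)%997=538 -> [442, 538]
  L3: h(442,538)=(442*31+538)%997=282 -> [282]
  root=282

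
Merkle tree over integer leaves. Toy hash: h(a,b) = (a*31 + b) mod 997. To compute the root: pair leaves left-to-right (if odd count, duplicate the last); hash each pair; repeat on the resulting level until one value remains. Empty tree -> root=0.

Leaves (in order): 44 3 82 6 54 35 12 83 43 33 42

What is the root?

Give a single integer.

Answer: 557

Derivation:
L0: [44, 3, 82, 6, 54, 35, 12, 83, 43, 33, 42]
L1: h(44,3)=(44*31+3)%997=370 h(82,6)=(82*31+6)%997=554 h(54,35)=(54*31+35)%997=712 h(12,83)=(12*31+83)%997=455 h(43,33)=(43*31+33)%997=369 h(42,42)=(42*31+42)%997=347 -> [370, 554, 712, 455, 369, 347]
L2: h(370,554)=(370*31+554)%997=60 h(712,455)=(712*31+455)%997=593 h(369,347)=(369*31+347)%997=819 -> [60, 593, 819]
L3: h(60,593)=(60*31+593)%997=459 h(819,819)=(819*31+819)%997=286 -> [459, 286]
L4: h(459,286)=(459*31+286)%997=557 -> [557]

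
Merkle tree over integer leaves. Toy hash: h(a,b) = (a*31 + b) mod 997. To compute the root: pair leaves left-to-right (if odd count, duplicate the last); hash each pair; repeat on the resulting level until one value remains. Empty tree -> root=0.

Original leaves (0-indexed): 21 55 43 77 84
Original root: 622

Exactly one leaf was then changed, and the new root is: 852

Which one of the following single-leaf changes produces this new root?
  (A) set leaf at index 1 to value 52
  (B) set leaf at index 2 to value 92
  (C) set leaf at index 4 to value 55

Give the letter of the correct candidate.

Answer: B

Derivation:
Original leaves: [21, 55, 43, 77, 84]
Target new root: 852
Try each candidate change and compute the resulting root:
Candidate A: set leaf[1] = 52 -> leaves = [21, 52, 43, 77, 84]
  L0: [21, 52, 43, 77, 84]
  L1: h(21,52)=(21*31+52)%997=703 h(43,77)=(43*31+77)%997=413 h(84,84)=(84*31+84)%997=694 -> [703, 413, 694]
  L2: h(703,413)=(703*31+413)%997=272 h(694,694)=(694*31+694)%997=274 -> [272, 274]
  L3: h(272,274)=(272*31+274)%997=730 -> [730]
  root = 730 != target 852
Candidate B: set leaf[2] = 92 -> leaves = [21, 55, 92, 77, 84]
  L0: [21, 55, 92, 77, 84]
  L1: h(21,55)=(21*31+55)%997=706 h(92,77)=(92*31+77)%997=935 h(84,84)=(84*31+84)%997=694 -> [706, 935, 694]
  L2: h(706,935)=(706*31+935)%997=887 h(694,694)=(694*31+694)%997=274 -> [887, 274]
  L3: h(887,274)=(887*31+274)%997=852 -> [852]
  root = 852 == target 852  ** MATCH **
Candidate C: set leaf[4] = 55 -> leaves = [21, 55, 43, 77, 55]
  L0: [21, 55, 43, 77, 55]
  L1: h(21,55)=(21*31+55)%997=706 h(43,77)=(43*31+77)%997=413 h(55,55)=(55*31+55)%997=763 -> [706, 413, 763]
  L2: h(706,413)=(706*31+413)%997=365 h(763,763)=(763*31+763)%997=488 -> [365, 488]
  L3: h(365,488)=(365*31+488)%997=836 -> [836]
  root = 836 != target 852
Candidate B produces the target root.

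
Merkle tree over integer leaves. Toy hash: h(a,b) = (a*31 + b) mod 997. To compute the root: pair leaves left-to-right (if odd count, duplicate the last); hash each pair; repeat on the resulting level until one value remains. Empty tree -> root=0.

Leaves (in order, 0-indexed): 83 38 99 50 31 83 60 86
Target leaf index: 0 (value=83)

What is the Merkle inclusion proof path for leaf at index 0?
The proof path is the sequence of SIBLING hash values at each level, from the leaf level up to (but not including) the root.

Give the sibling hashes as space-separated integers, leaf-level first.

Answer: 38 128 412

Derivation:
L0 (leaves): [83, 38, 99, 50, 31, 83, 60, 86], target index=0
L1: h(83,38)=(83*31+38)%997=617 [pair 0] h(99,50)=(99*31+50)%997=128 [pair 1] h(31,83)=(31*31+83)%997=47 [pair 2] h(60,86)=(60*31+86)%997=949 [pair 3] -> [617, 128, 47, 949]
  Sibling for proof at L0: 38
L2: h(617,128)=(617*31+128)%997=312 [pair 0] h(47,949)=(47*31+949)%997=412 [pair 1] -> [312, 412]
  Sibling for proof at L1: 128
L3: h(312,412)=(312*31+412)%997=114 [pair 0] -> [114]
  Sibling for proof at L2: 412
Root: 114
Proof path (sibling hashes from leaf to root): [38, 128, 412]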